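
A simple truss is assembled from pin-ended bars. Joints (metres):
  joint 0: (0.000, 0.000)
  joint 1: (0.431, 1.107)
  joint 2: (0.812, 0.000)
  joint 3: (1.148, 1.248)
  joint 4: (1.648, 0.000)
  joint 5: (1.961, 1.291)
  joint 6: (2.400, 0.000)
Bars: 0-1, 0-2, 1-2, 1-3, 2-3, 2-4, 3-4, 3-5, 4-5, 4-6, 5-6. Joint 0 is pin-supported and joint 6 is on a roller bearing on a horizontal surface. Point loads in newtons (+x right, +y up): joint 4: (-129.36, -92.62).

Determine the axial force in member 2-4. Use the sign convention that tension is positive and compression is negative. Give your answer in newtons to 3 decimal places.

N=7 nodes, M=11 members, R=3 reactions → 2N=14, M+R=14
member 0 (0-1): L=1.1879, (cx,cy)=(0.3628,0.9319)
member 1 (0-2): L=0.8120, (cx,cy)=(1.0000,0.0000)
member 2 (1-2): L=1.1707, (cx,cy)=(0.3254,-0.9456)
member 3 (1-3): L=0.7307, (cx,cy)=(0.9812,0.1930)
member 4 (2-3): L=1.2924, (cx,cy)=(0.2600,0.9656)
member 5 (2-4): L=0.8360, (cx,cy)=(1.0000,0.0000)
member 6 (3-4): L=1.3444, (cx,cy)=(0.3719,-0.9283)
member 7 (3-5): L=0.8141, (cx,cy)=(0.9986,0.0528)
member 8 (4-5): L=1.3284, (cx,cy)=(0.2356,0.9718)
member 9 (4-6): L=0.7520, (cx,cy)=(1.0000,0.0000)
member 10 (5-6): L=1.3636, (cx,cy)=(0.3219,-0.9468)
solve A·x = −loads:
  F[0-1] = -31.1429 N (compression)
  F[0-2] = -118.0610 N (compression)
  F[1-2] = +26.5451 N (tension)
  F[1-3] = -20.3197 N (compression)
  F[2-3] = -25.9939 N (compression)
  F[2-4] = -102.6645 N (compression)
  F[3-4] = +29.1252 N (tension)
  F[3-5] = -37.5798 N (compression)
  F[4-5] = +67.4839 N (tension)
  F[4-6] = +21.6266 N (tension)
  F[5-6] = -67.1755 N (compression)
  Rx@0 = +129.3600 N
  Ry@0 = +29.0209 N
  Ry@6 = +63.5991 N

-102.664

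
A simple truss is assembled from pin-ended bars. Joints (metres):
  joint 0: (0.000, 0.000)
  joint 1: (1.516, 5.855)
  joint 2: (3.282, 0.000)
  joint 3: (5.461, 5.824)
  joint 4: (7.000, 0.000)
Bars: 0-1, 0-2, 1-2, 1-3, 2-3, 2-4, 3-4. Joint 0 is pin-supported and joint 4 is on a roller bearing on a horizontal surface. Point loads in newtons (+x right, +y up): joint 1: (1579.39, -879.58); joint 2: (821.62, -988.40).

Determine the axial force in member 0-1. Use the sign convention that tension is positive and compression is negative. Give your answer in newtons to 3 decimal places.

110.505

N=5 nodes, M=7 members, R=3 reactions → 2N=10, M+R=10
member 0 (0-1): L=6.0481, (cx,cy)=(0.2507,0.9681)
member 1 (0-2): L=3.2820, (cx,cy)=(1.0000,0.0000)
member 2 (1-2): L=6.1155, (cx,cy)=(0.2888,-0.9574)
member 3 (1-3): L=3.9451, (cx,cy)=(1.0000,-0.0079)
member 4 (2-3): L=6.2183, (cx,cy)=(0.3504,0.9366)
member 5 (2-4): L=3.7180, (cx,cy)=(1.0000,0.0000)
member 6 (3-4): L=6.0239, (cx,cy)=(0.2555,-0.9668)
solve A·x = −loads:
  F[0-1] = +110.5050 N (tension)
  F[0-2] = +2373.3110 N (tension)
  F[1-2] = -1020.1391 N (compression)
  F[1-3] = -1257.1415 N (compression)
  F[2-3] = +2098.1134 N (tension)
  F[2-4] = +521.8852 N (tension)
  F[3-4] = -2042.7482 N (compression)
  Rx@0 = -2401.0100 N
  Ry@0 = -106.9772 N
  Ry@4 = +1974.9572 N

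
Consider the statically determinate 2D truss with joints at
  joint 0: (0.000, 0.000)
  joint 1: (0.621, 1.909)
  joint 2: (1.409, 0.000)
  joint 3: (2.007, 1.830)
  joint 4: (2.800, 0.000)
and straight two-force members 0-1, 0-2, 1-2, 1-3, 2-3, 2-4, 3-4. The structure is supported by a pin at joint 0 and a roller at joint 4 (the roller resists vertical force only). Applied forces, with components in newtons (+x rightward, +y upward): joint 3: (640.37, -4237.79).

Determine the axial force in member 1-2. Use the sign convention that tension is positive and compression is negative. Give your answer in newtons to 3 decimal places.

N=5 nodes, M=7 members, R=3 reactions → 2N=10, M+R=10
member 0 (0-1): L=2.0075, (cx,cy)=(0.3093,0.9509)
member 1 (0-2): L=1.4090, (cx,cy)=(1.0000,0.0000)
member 2 (1-2): L=2.0652, (cx,cy)=(0.3816,-0.9243)
member 3 (1-3): L=1.3882, (cx,cy)=(0.9984,-0.0569)
member 4 (2-3): L=1.9252, (cx,cy)=(0.3106,0.9505)
member 5 (2-4): L=1.3910, (cx,cy)=(1.0000,0.0000)
member 6 (3-4): L=1.9944, (cx,cy)=(0.3976,-0.9176)
solve A·x = −loads:
  F[0-1] = -821.9941 N (compression)
  F[0-2] = +894.6499 N (tension)
  F[1-2] = +882.0848 N (tension)
  F[1-3] = -591.8012 N (compression)
  F[2-3] = -857.7810 N (compression)
  F[2-4] = +1497.6498 N (tension)
  F[3-4] = -3766.6543 N (compression)
  Rx@0 = -640.3700 N
  Ry@0 = +781.6751 N
  Ry@4 = +3456.1149 N

882.085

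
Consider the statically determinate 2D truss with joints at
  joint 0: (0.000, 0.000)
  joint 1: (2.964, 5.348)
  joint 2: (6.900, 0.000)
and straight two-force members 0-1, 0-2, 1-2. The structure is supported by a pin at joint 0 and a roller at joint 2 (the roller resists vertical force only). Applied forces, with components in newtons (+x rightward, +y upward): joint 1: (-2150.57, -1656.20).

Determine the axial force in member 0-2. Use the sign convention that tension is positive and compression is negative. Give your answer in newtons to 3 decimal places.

N=3 nodes, M=3 members, R=3 reactions → 2N=6, M+R=6
member 0 (0-1): L=6.1144, (cx,cy)=(0.4848,0.8747)
member 1 (0-2): L=6.9000, (cx,cy)=(1.0000,0.0000)
member 2 (1-2): L=6.6403, (cx,cy)=(0.5927,-0.8054)
solve A·x = −loads:
  F[0-1] = -2985.8801 N (compression)
  F[0-2] = -703.1528 N (compression)
  F[1-2] = +1186.2614 N (tension)
  Rx@0 = +2150.5700 N
  Ry@0 = +2611.6017 N
  Ry@2 = -955.4017 N

-703.153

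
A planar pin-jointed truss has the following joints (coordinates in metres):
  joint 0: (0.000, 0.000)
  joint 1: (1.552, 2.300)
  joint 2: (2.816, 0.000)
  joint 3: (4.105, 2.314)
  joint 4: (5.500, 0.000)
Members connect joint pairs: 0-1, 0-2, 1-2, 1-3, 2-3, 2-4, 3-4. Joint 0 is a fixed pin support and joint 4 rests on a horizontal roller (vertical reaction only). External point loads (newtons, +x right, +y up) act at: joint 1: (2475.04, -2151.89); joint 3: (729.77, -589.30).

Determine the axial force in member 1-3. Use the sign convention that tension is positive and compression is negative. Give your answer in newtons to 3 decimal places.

N=5 nodes, M=7 members, R=3 reactions → 2N=10, M+R=10
member 0 (0-1): L=2.7747, (cx,cy)=(0.5593,0.8289)
member 1 (0-2): L=2.8160, (cx,cy)=(1.0000,0.0000)
member 2 (1-2): L=2.6244, (cx,cy)=(0.4816,-0.8764)
member 3 (1-3): L=2.5530, (cx,cy)=(1.0000,0.0055)
member 4 (2-3): L=2.6488, (cx,cy)=(0.4866,0.8736)
member 5 (2-4): L=2.6840, (cx,cy)=(1.0000,0.0000)
member 6 (3-4): L=2.7020, (cx,cy)=(0.5163,-0.8564)
solve A·x = −loads:
  F[0-1] = -424.7426 N (compression)
  F[0-2] = +3442.3894 N (tension)
  F[1-2] = -2064.4432 N (compression)
  F[1-3] = -1718.3553 N (compression)
  F[2-3] = +2070.9941 N (tension)
  F[2-4] = +1440.2785 N (tension)
  F[3-4] = -2789.6658 N (compression)
  Rx@0 = -3204.8100 N
  Ry@0 = +352.0828 N
  Ry@4 = +2389.1072 N

-1718.355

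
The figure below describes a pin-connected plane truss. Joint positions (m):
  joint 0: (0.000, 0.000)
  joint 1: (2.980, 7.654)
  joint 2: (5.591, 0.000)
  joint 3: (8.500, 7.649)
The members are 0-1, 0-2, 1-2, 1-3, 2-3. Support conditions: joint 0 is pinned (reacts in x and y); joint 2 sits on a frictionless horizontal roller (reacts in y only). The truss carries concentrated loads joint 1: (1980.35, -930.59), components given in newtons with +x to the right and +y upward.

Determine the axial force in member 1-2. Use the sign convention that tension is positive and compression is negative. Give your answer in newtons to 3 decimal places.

-3388.543

N=4 nodes, M=5 members, R=3 reactions → 2N=8, M+R=8
member 0 (0-1): L=8.2137, (cx,cy)=(0.3628,0.9319)
member 1 (0-2): L=5.5910, (cx,cy)=(1.0000,0.0000)
member 2 (1-2): L=8.0871, (cx,cy)=(0.3229,-0.9464)
member 3 (1-3): L=5.5200, (cx,cy)=(1.0000,-0.0009)
member 4 (2-3): L=8.1835, (cx,cy)=(0.3555,0.9347)
solve A·x = −loads:
  F[0-1] = +2442.9399 N (tension)
  F[0-2] = +1094.0258 N (tension)
  F[1-2] = -3388.5429 N (compression)
  F[1-3] = -0.0000 N (tension)
  F[2-3] = +0.0000 N (tension)
  Rx@0 = -1980.3500 N
  Ry@0 = -2276.4851 N
  Ry@2 = +3207.0751 N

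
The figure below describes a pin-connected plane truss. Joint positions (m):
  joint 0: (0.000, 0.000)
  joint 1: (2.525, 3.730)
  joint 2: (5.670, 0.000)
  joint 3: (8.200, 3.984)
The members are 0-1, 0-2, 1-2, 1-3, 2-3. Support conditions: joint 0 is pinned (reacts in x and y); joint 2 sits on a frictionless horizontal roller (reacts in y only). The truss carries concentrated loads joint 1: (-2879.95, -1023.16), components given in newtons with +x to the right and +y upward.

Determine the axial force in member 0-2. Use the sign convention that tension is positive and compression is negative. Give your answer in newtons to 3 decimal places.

-1213.254

N=4 nodes, M=5 members, R=3 reactions → 2N=8, M+R=8
member 0 (0-1): L=4.5043, (cx,cy)=(0.5606,0.8281)
member 1 (0-2): L=5.6700, (cx,cy)=(1.0000,0.0000)
member 2 (1-2): L=4.8789, (cx,cy)=(0.6446,-0.7645)
member 3 (1-3): L=5.6807, (cx,cy)=(0.9990,0.0447)
member 4 (2-3): L=4.7194, (cx,cy)=(0.5361,0.8442)
solve A·x = −loads:
  F[0-1] = -2973.1743 N (compression)
  F[0-2] = -1213.2535 N (compression)
  F[1-2] = +1882.1542 N (tension)
  F[1-3] = -0.0000 N (compression)
  F[2-3] = +0.0000 N (tension)
  Rx@0 = +2879.9500 N
  Ry@0 = +2462.0902 N
  Ry@2 = -1438.9302 N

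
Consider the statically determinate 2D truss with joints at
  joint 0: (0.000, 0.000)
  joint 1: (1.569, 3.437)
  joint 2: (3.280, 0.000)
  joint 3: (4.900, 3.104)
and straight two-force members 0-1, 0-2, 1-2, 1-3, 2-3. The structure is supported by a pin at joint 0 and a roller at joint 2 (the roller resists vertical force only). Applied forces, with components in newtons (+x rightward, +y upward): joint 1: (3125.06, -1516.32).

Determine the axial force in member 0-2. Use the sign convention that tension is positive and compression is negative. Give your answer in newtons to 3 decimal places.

N=4 nodes, M=5 members, R=3 reactions → 2N=8, M+R=8
member 0 (0-1): L=3.7782, (cx,cy)=(0.4153,0.9097)
member 1 (0-2): L=3.2800, (cx,cy)=(1.0000,0.0000)
member 2 (1-2): L=3.8393, (cx,cy)=(0.4457,-0.8952)
member 3 (1-3): L=3.3476, (cx,cy)=(0.9950,-0.0995)
member 4 (2-3): L=3.5013, (cx,cy)=(0.4627,0.8865)
solve A·x = −loads:
  F[0-1] = +2730.2142 N (tension)
  F[0-2] = +1991.2619 N (tension)
  F[1-2] = -4468.2179 N (compression)
  F[1-3] = -0.0000 N (compression)
  F[2-3] = +0.0000 N (tension)
  Rx@0 = -3125.0600 N
  Ry@0 = -2483.6609 N
  Ry@2 = +3999.9809 N

1991.262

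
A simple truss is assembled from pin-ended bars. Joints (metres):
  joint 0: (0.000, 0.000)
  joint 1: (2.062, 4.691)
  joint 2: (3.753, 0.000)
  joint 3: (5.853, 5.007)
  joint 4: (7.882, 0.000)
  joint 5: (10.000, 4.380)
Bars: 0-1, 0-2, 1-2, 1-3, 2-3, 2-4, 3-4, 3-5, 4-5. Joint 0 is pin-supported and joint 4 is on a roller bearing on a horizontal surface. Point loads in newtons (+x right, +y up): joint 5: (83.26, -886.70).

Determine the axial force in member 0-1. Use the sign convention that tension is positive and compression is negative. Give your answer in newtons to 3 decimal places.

310.811

N=6 nodes, M=9 members, R=3 reactions → 2N=12, M+R=12
member 0 (0-1): L=5.1242, (cx,cy)=(0.4024,0.9155)
member 1 (0-2): L=3.7530, (cx,cy)=(1.0000,0.0000)
member 2 (1-2): L=4.9865, (cx,cy)=(0.3391,-0.9407)
member 3 (1-3): L=3.8041, (cx,cy)=(0.9965,0.0831)
member 4 (2-3): L=5.4296, (cx,cy)=(0.3868,0.9222)
member 5 (2-4): L=4.1290, (cx,cy)=(1.0000,0.0000)
member 6 (3-4): L=5.4025, (cx,cy)=(0.3756,-0.9268)
member 7 (3-5): L=4.1941, (cx,cy)=(0.9888,-0.1495)
member 8 (4-5): L=4.8652, (cx,cy)=(0.4353,0.9003)
solve A·x = −loads:
  F[0-1] = +310.8110 N (tension)
  F[0-2] = -41.8119 N (compression)
  F[1-2] = -282.8761 N (compression)
  F[1-3] = +221.7665 N (tension)
  F[2-3] = +288.5721 N (tension)
  F[2-4] = -249.3517 N (compression)
  F[3-4] = -384.8505 N (compression)
  F[3-5] = +482.5719 N (tension)
  F[4-5] = -904.7947 N (compression)
  Rx@0 = -83.2600 N
  Ry@0 = -284.5356 N
  Ry@4 = +1171.2356 N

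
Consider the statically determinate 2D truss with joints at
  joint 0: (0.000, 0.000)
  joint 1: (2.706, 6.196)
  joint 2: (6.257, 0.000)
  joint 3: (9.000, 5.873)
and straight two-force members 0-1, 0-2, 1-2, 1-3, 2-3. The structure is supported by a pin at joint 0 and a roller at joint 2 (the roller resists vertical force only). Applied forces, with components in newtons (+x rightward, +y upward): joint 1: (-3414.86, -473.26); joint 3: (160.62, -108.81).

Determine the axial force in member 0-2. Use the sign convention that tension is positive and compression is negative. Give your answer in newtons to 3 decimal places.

-1746.771

N=4 nodes, M=5 members, R=3 reactions → 2N=8, M+R=8
member 0 (0-1): L=6.7611, (cx,cy)=(0.4002,0.9164)
member 1 (0-2): L=6.2570, (cx,cy)=(1.0000,0.0000)
member 2 (1-2): L=7.1414, (cx,cy)=(0.4972,-0.8676)
member 3 (1-3): L=6.3023, (cx,cy)=(0.9987,-0.0513)
member 4 (2-3): L=6.4820, (cx,cy)=(0.4232,0.9060)
solve A·x = −loads:
  F[0-1] = -3766.5148 N (compression)
  F[0-2] = -1746.7713 N (compression)
  F[1-2] = +3420.6876 N (tension)
  F[1-3] = +206.7624 N (tension)
  F[2-3] = -108.3972 N (compression)
  Rx@0 = +3254.2400 N
  Ry@0 = +3451.6912 N
  Ry@2 = -2869.6212 N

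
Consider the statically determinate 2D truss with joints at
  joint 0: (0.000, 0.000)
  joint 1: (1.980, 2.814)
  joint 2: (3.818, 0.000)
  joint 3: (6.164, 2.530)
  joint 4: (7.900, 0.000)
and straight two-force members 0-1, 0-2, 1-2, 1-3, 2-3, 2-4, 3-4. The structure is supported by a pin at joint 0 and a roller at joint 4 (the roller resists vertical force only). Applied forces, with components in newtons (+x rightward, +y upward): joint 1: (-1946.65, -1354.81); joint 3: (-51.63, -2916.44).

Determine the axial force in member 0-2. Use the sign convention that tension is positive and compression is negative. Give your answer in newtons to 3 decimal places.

N=5 nodes, M=7 members, R=3 reactions → 2N=10, M+R=10
member 0 (0-1): L=3.4408, (cx,cy)=(0.5755,0.8178)
member 1 (0-2): L=3.8180, (cx,cy)=(1.0000,0.0000)
member 2 (1-2): L=3.3611, (cx,cy)=(0.5468,-0.8372)
member 3 (1-3): L=4.1936, (cx,cy)=(0.9977,-0.0677)
member 4 (2-3): L=3.4503, (cx,cy)=(0.6799,0.7333)
member 5 (2-4): L=4.0820, (cx,cy)=(1.0000,0.0000)
member 6 (3-4): L=3.0683, (cx,cy)=(0.5658,-0.8246)
solve A·x = −loads:
  F[0-1] = -2893.0769 N (compression)
  F[0-2] = -333.4583 N (compression)
  F[1-2] = +1239.9814 N (tension)
  F[1-3] = -397.1655 N (compression)
  F[2-3] = -1415.7871 N (compression)
  F[2-4] = +1307.2733 N (tension)
  F[3-4] = -2310.5614 N (compression)
  Rx@0 = +1998.2800 N
  Ry@0 = +2366.0648 N
  Ry@4 = +1905.1852 N

-333.458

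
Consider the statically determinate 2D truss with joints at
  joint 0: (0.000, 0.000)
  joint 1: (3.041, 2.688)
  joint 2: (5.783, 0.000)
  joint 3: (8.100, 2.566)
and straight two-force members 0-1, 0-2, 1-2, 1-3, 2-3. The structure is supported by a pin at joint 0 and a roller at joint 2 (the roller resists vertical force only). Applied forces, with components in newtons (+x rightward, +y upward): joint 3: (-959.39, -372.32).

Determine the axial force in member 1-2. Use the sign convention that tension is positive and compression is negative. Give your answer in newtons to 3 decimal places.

416.020

N=4 nodes, M=5 members, R=3 reactions → 2N=8, M+R=8
member 0 (0-1): L=4.0587, (cx,cy)=(0.7493,0.6623)
member 1 (0-2): L=5.7830, (cx,cy)=(1.0000,0.0000)
member 2 (1-2): L=3.8398, (cx,cy)=(0.7141,-0.7000)
member 3 (1-3): L=5.0605, (cx,cy)=(0.9997,-0.0241)
member 4 (2-3): L=3.4573, (cx,cy)=(0.6702,0.7422)
solve A·x = −loads:
  F[0-1] = -417.5301 N (compression)
  F[0-2] = -646.5534 N (compression)
  F[1-2] = +416.0203 N (tension)
  F[1-3] = -610.0954 N (compression)
  F[2-3] = -521.4610 N (compression)
  Rx@0 = +959.3900 N
  Ry@0 = +276.5224 N
  Ry@2 = +95.7976 N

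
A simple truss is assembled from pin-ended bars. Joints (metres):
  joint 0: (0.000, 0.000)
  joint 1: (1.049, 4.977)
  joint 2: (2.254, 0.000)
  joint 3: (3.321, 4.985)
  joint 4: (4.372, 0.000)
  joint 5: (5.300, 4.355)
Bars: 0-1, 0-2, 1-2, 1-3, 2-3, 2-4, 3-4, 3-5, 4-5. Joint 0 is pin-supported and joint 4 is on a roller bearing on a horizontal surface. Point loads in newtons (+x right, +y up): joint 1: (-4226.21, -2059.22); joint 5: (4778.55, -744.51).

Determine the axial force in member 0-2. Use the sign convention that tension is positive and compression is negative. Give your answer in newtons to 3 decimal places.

N=6 nodes, M=9 members, R=3 reactions → 2N=12, M+R=12
member 0 (0-1): L=5.0863, (cx,cy)=(0.2062,0.9785)
member 1 (0-2): L=2.2540, (cx,cy)=(1.0000,0.0000)
member 2 (1-2): L=5.1208, (cx,cy)=(0.2353,-0.9719)
member 3 (1-3): L=2.2720, (cx,cy)=(1.0000,0.0035)
member 4 (2-3): L=5.0979, (cx,cy)=(0.2093,0.9779)
member 5 (2-4): L=2.1180, (cx,cy)=(1.0000,0.0000)
member 6 (3-4): L=5.0946, (cx,cy)=(0.2063,-0.9785)
member 7 (3-5): L=2.0769, (cx,cy)=(0.9529,-0.3033)
member 8 (4-5): L=4.4528, (cx,cy)=(0.2084,0.9780)
solve A·x = −loads:
  F[0-1] = -1490.2127 N (compression)
  F[0-2] = +859.6790 N (tension)
  F[1-2] = -603.6975 N (compression)
  F[1-3] = +4060.9552 N (tension)
  F[2-3] = +600.0352 N (tension)
  F[2-4] = +592.0318 N (tension)
  F[3-4] = -2118.4894 N (compression)
  F[3-5] = +4852.1846 N (tension)
  F[4-5] = +743.6954 N (tension)
  Rx@0 = -552.3400 N
  Ry@0 = +1458.1758 N
  Ry@4 = +1345.5542 N

859.679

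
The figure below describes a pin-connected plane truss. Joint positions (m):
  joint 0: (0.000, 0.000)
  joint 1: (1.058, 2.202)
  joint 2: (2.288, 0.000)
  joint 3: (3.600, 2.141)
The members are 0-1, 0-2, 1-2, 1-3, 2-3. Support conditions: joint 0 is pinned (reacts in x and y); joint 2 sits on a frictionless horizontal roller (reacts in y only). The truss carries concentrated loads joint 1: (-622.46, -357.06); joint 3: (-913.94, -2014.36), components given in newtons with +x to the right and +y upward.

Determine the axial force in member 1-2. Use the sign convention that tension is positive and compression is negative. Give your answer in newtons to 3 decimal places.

144.908

N=4 nodes, M=5 members, R=3 reactions → 2N=8, M+R=8
member 0 (0-1): L=2.4430, (cx,cy)=(0.4331,0.9014)
member 1 (0-2): L=2.2880, (cx,cy)=(1.0000,0.0000)
member 2 (1-2): L=2.5222, (cx,cy)=(0.4877,-0.8730)
member 3 (1-3): L=2.5427, (cx,cy)=(0.9997,-0.0240)
member 4 (2-3): L=2.5110, (cx,cy)=(0.5225,0.8526)
solve A·x = −loads:
  F[0-1] = -544.8981 N (compression)
  F[0-2] = -1300.4171 N (compression)
  F[1-2] = +144.9077 N (tension)
  F[1-3] = +315.9021 N (tension)
  F[2-3] = -2353.6058 N (compression)
  Rx@0 = +1536.4000 N
  Ry@0 = +491.1477 N
  Ry@2 = +1880.2723 N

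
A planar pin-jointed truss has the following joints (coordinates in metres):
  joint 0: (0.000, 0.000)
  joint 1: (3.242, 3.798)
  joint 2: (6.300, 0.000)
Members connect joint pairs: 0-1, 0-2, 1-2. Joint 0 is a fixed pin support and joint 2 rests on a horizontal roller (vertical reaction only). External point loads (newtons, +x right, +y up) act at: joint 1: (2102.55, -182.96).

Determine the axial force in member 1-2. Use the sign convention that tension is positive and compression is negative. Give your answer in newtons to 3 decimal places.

N=3 nodes, M=3 members, R=3 reactions → 2N=6, M+R=6
member 0 (0-1): L=4.9935, (cx,cy)=(0.6492,0.7606)
member 1 (0-2): L=6.3000, (cx,cy)=(1.0000,0.0000)
member 2 (1-2): L=4.8761, (cx,cy)=(0.6271,-0.7789)
solve A·x = −loads:
  F[0-1] = +1549.7689 N (tension)
  F[0-2] = +1096.3784 N (tension)
  F[1-2] = -1748.2113 N (compression)
  Rx@0 = -2102.5500 N
  Ry@0 = -1178.7291 N
  Ry@2 = +1361.6891 N

-1748.211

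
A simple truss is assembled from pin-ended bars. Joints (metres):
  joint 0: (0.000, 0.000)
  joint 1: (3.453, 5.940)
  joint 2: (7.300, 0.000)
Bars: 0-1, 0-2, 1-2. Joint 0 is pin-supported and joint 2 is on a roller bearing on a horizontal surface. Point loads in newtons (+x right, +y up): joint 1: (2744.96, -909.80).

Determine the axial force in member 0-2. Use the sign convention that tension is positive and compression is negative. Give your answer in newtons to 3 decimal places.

1725.268

N=3 nodes, M=3 members, R=3 reactions → 2N=6, M+R=6
member 0 (0-1): L=6.8707, (cx,cy)=(0.5026,0.8645)
member 1 (0-2): L=7.3000, (cx,cy)=(1.0000,0.0000)
member 2 (1-2): L=7.0769, (cx,cy)=(0.5436,-0.8393)
solve A·x = −loads:
  F[0-1] = +2028.9657 N (tension)
  F[0-2] = +1725.2681 N (tension)
  F[1-2] = -3173.8005 N (compression)
  Rx@0 = -2744.9600 N
  Ry@0 = -1754.1181 N
  Ry@2 = +2663.9181 N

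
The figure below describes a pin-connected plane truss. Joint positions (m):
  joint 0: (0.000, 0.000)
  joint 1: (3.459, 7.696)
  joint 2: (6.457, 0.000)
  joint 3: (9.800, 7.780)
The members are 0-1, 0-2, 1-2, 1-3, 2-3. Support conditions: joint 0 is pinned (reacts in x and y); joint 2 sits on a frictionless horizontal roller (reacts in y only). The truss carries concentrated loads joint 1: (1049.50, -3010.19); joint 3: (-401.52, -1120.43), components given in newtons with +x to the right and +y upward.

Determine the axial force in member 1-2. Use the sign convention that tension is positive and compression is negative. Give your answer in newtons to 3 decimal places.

-3175.229

N=4 nodes, M=5 members, R=3 reactions → 2N=8, M+R=8
member 0 (0-1): L=8.4376, (cx,cy)=(0.4100,0.9121)
member 1 (0-2): L=6.4570, (cx,cy)=(1.0000,0.0000)
member 2 (1-2): L=8.2593, (cx,cy)=(0.3630,-0.9318)
member 3 (1-3): L=6.3416, (cx,cy)=(0.9999,0.0132)
member 4 (2-3): L=8.4678, (cx,cy)=(0.3948,0.9188)
solve A·x = −loads:
  F[0-1] = -55.3234 N (compression)
  F[0-2] = +670.6598 N (tension)
  F[1-2] = -3175.2294 N (compression)
  F[1-3] = +80.3838 N (tension)
  F[2-3] = -1220.6453 N (compression)
  Rx@0 = -647.9800 N
  Ry@0 = +50.4609 N
  Ry@2 = +4080.1591 N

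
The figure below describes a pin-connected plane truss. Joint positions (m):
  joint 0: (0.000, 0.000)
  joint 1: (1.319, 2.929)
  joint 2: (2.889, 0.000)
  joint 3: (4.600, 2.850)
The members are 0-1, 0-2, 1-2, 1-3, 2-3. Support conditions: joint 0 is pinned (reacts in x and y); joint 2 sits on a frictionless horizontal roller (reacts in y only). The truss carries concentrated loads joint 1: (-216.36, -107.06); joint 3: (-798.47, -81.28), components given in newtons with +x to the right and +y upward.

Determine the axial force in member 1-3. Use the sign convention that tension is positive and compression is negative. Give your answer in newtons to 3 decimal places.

N=4 nodes, M=5 members, R=3 reactions → 2N=8, M+R=8
member 0 (0-1): L=3.2123, (cx,cy)=(0.4106,0.9118)
member 1 (0-2): L=2.8890, (cx,cy)=(1.0000,0.0000)
member 2 (1-2): L=3.3232, (cx,cy)=(0.4724,-0.8814)
member 3 (1-3): L=3.2820, (cx,cy)=(0.9997,-0.0241)
member 4 (2-3): L=3.3242, (cx,cy)=(0.5147,0.8574)
solve A·x = −loads:
  F[0-1] = -1115.4613 N (compression)
  F[0-2] = -556.8098 N (compression)
  F[1-2] = +1052.7078 N (tension)
  F[1-3] = -739.2054 N (compression)
  F[2-3] = -115.5564 N (compression)
  Rx@0 = +1014.8300 N
  Ry@0 = +1017.0897 N
  Ry@2 = -828.7497 N

-739.205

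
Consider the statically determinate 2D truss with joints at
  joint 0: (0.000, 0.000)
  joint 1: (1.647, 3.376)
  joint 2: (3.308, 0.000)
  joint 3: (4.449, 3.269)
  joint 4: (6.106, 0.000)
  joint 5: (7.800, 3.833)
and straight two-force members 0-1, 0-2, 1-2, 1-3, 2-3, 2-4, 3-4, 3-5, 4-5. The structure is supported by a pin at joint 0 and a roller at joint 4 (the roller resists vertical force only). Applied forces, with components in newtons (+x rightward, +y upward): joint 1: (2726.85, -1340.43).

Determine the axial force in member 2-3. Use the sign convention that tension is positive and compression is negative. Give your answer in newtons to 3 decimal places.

N=6 nodes, M=9 members, R=3 reactions → 2N=12, M+R=12
member 0 (0-1): L=3.7563, (cx,cy)=(0.4385,0.8988)
member 1 (0-2): L=3.3080, (cx,cy)=(1.0000,0.0000)
member 2 (1-2): L=3.7625, (cx,cy)=(0.4415,-0.8973)
member 3 (1-3): L=2.8040, (cx,cy)=(0.9993,-0.0382)
member 4 (2-3): L=3.4624, (cx,cy)=(0.3295,0.9441)
member 5 (2-4): L=2.7980, (cx,cy)=(1.0000,0.0000)
member 6 (3-4): L=3.6650, (cx,cy)=(0.4521,-0.8920)
member 7 (3-5): L=3.3981, (cx,cy)=(0.9861,0.1660)
member 8 (4-5): L=4.1906, (cx,cy)=(0.4042,0.9147)
solve A·x = −loads:
  F[0-1] = +588.3752 N (tension)
  F[0-2] = +2468.8708 N (tension)
  F[1-2] = -2016.0283 N (compression)
  F[1-3] = -1580.0187 N (compression)
  F[2-3] = +1915.9627 N (tension)
  F[2-4] = +947.4819 N (tension)
  F[3-4] = -2095.6508 N (compression)
  F[3-5] = +0.0000 N (tension)
  F[4-5] = +0.0000 N (tension)
  Rx@0 = -2726.8500 N
  Ry@0 = -528.8025 N
  Ry@4 = +1869.2325 N

1915.963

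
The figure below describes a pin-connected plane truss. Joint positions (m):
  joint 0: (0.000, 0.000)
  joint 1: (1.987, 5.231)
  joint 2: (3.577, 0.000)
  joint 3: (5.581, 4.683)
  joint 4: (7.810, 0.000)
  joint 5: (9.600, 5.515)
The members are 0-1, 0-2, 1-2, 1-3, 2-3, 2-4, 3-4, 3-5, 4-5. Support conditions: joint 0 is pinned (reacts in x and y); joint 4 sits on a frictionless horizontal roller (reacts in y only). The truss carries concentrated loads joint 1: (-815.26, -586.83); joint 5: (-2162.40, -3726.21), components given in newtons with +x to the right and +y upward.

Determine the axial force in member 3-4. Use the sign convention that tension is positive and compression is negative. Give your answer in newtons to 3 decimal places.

N=6 nodes, M=9 members, R=3 reactions → 2N=12, M+R=12
member 0 (0-1): L=5.5957, (cx,cy)=(0.3551,0.9348)
member 1 (0-2): L=3.5770, (cx,cy)=(1.0000,0.0000)
member 2 (1-2): L=5.4673, (cx,cy)=(0.2908,-0.9568)
member 3 (1-3): L=3.6355, (cx,cy)=(0.9886,-0.1507)
member 4 (2-3): L=5.0938, (cx,cy)=(0.3934,0.9194)
member 5 (2-4): L=4.2330, (cx,cy)=(1.0000,0.0000)
member 6 (3-4): L=5.1864, (cx,cy)=(0.4298,-0.9029)
member 7 (3-5): L=4.1042, (cx,cy)=(0.9792,0.2027)
member 8 (4-5): L=5.7982, (cx,cy)=(0.3087,0.9512)
solve A·x = −loads:
  F[0-1] = -1772.0064 N (compression)
  F[0-2] = -2348.4277 N (compression)
  F[1-2] = +1141.2647 N (tension)
  F[1-3] = -147.5603 N (compression)
  F[2-3] = -1187.7166 N (compression)
  F[2-4] = -1549.2522 N (compression)
  F[3-4] = +950.4554 N (tension)
  F[3-5] = -1043.2929 N (compression)
  F[4-5] = -3695.2101 N (compression)
  Rx@0 = +2977.6600 N
  Ry@0 = +1656.5245 N
  Ry@4 = +2656.5155 N

950.455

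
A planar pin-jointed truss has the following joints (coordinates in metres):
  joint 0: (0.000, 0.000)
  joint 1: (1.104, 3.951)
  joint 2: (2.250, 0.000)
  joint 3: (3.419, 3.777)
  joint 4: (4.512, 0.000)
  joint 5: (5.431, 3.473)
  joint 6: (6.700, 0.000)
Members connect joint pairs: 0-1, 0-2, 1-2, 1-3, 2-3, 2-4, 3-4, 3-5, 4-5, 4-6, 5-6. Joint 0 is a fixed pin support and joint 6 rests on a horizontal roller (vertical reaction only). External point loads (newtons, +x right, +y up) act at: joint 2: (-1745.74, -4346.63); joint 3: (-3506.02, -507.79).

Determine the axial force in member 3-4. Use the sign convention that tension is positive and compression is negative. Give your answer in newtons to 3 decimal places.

N=7 nodes, M=11 members, R=3 reactions → 2N=14, M+R=14
member 0 (0-1): L=4.1023, (cx,cy)=(0.2691,0.9631)
member 1 (0-2): L=2.2500, (cx,cy)=(1.0000,0.0000)
member 2 (1-2): L=4.1138, (cx,cy)=(0.2786,-0.9604)
member 3 (1-3): L=2.3215, (cx,cy)=(0.9972,-0.0750)
member 4 (2-3): L=3.9538, (cx,cy)=(0.2957,0.9553)
member 5 (2-4): L=2.2620, (cx,cy)=(1.0000,0.0000)
member 6 (3-4): L=3.9320, (cx,cy)=(0.2780,-0.9606)
member 7 (3-5): L=2.0348, (cx,cy)=(0.9888,-0.1494)
member 8 (4-5): L=3.5925, (cx,cy)=(0.2558,0.9667)
member 9 (4-6): L=2.1880, (cx,cy)=(1.0000,0.0000)
member 10 (5-6): L=3.6976, (cx,cy)=(0.3432,-0.9393)
solve A·x = −loads:
  F[0-1] = -5307.8769 N (compression)
  F[0-2] = -3823.3333 N (compression)
  F[1-2] = +5555.6659 N (tension)
  F[1-3] = -2984.4717 N (compression)
  F[2-3] = -1035.4097 N (compression)
  F[2-4] = -223.8062 N (compression)
  F[3-4] = +243.6613 N (tension)
  F[3-5] = +157.8452 N (tension)
  F[4-5] = -242.1137 N (compression)
  F[4-6] = -94.1390 N (compression)
  F[5-6] = +274.2998 N (tension)
  Rx@0 = +5251.7600 N
  Ry@0 = +5112.0597 N
  Ry@6 = -257.6397 N

243.661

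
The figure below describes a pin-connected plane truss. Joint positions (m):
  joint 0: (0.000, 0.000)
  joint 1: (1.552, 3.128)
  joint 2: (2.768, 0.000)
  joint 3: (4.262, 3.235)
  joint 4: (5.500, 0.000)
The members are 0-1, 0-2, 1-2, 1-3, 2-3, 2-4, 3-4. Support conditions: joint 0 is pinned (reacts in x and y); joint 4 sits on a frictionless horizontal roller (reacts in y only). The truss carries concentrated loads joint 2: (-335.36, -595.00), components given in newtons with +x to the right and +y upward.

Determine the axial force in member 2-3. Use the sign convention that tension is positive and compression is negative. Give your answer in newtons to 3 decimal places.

341.041

N=5 nodes, M=7 members, R=3 reactions → 2N=10, M+R=10
member 0 (0-1): L=3.4919, (cx,cy)=(0.4445,0.8958)
member 1 (0-2): L=2.7680, (cx,cy)=(1.0000,0.0000)
member 2 (1-2): L=3.3560, (cx,cy)=(0.3623,-0.9320)
member 3 (1-3): L=2.7121, (cx,cy)=(0.9992,0.0395)
member 4 (2-3): L=3.5633, (cx,cy)=(0.4193,0.9079)
member 5 (2-4): L=2.7320, (cx,cy)=(1.0000,0.0000)
member 6 (3-4): L=3.4638, (cx,cy)=(0.3574,-0.9339)
solve A·x = −loads:
  F[0-1] = -329.9325 N (compression)
  F[0-2] = -188.7175 N (compression)
  F[1-2] = +306.1881 N (tension)
  F[1-3] = -257.7847 N (compression)
  F[2-3] = +341.0408 N (tension)
  F[2-4] = +114.5953 N (tension)
  F[3-4] = -320.6256 N (compression)
  Rx@0 = +335.3600 N
  Ry@0 = +295.5527 N
  Ry@4 = +299.4473 N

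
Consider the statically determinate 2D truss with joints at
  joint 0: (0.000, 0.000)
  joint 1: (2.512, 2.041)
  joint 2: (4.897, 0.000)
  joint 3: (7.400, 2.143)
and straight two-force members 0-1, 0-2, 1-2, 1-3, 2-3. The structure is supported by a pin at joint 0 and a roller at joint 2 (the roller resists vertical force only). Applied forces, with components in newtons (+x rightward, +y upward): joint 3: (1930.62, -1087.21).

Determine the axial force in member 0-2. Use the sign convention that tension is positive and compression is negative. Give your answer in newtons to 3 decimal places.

206.838

N=4 nodes, M=5 members, R=3 reactions → 2N=8, M+R=8
member 0 (0-1): L=3.2366, (cx,cy)=(0.7761,0.6306)
member 1 (0-2): L=4.8970, (cx,cy)=(1.0000,0.0000)
member 2 (1-2): L=3.1391, (cx,cy)=(0.7598,-0.6502)
member 3 (1-3): L=4.8891, (cx,cy)=(0.9998,0.0209)
member 4 (2-3): L=3.2951, (cx,cy)=(0.7596,0.6504)
solve A·x = −loads:
  F[0-1] = +2221.0422 N (tension)
  F[0-2] = +206.8380 N (tension)
  F[1-2] = -2048.8218 N (compression)
  F[1-3] = +3281.1367 N (tension)
  F[2-3] = -1776.9430 N (compression)
  Rx@0 = -1930.6200 N
  Ry@0 = -1400.5729 N
  Ry@2 = +2487.7829 N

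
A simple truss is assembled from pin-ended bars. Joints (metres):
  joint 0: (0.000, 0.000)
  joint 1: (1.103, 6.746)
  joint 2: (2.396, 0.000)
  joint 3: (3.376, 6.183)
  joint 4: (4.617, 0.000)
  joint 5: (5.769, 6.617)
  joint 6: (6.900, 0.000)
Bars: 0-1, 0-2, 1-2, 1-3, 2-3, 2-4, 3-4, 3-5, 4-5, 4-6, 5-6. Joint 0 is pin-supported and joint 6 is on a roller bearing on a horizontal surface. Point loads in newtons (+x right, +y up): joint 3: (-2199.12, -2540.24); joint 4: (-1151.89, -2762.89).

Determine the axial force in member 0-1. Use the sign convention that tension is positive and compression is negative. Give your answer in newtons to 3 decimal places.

-4237.655

N=7 nodes, M=11 members, R=3 reactions → 2N=14, M+R=14
member 0 (0-1): L=6.8356, (cx,cy)=(0.1614,0.9869)
member 1 (0-2): L=2.3960, (cx,cy)=(1.0000,0.0000)
member 2 (1-2): L=6.8688, (cx,cy)=(0.1882,-0.9821)
member 3 (1-3): L=2.3417, (cx,cy)=(0.9707,-0.2404)
member 4 (2-3): L=6.2602, (cx,cy)=(0.1565,0.9877)
member 5 (2-4): L=2.2210, (cx,cy)=(1.0000,0.0000)
member 6 (3-4): L=6.3063, (cx,cy)=(0.1968,-0.9804)
member 7 (3-5): L=2.4320, (cx,cy)=(0.9839,0.1785)
member 8 (4-5): L=6.7165, (cx,cy)=(0.1715,0.9852)
member 9 (4-6): L=2.2830, (cx,cy)=(1.0000,0.0000)
member 10 (5-6): L=6.7130, (cx,cy)=(0.1685,-0.9857)
solve A·x = −loads:
  F[0-1] = -4237.6551 N (compression)
  F[0-2] = -2667.2151 N (compression)
  F[1-2] = +4651.5305 N (tension)
  F[1-3] = -1606.5344 N (compression)
  F[2-3] = -4625.4004 N (compression)
  F[2-4] = -1067.5159 N (compression)
  F[3-4] = +1600.7501 N (tension)
  F[3-5] = -405.8960 N (compression)
  F[4-5] = +1211.3920 N (tension)
  F[4-6] = +191.6065 N (tension)
  F[5-6] = -1137.2650 N (compression)
  Rx@0 = +3351.0100 N
  Ry@0 = +4182.1221 N
  Ry@6 = +1121.0079 N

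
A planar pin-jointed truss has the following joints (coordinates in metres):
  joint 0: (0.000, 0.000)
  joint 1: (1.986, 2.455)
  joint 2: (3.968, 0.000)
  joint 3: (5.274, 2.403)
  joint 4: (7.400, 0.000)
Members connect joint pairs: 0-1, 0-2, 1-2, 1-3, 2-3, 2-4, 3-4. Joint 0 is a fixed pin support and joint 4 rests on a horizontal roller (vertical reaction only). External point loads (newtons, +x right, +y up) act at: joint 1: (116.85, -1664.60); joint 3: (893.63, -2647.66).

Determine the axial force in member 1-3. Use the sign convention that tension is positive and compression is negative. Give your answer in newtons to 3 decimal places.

-1457.947

N=5 nodes, M=7 members, R=3 reactions → 2N=10, M+R=10
member 0 (0-1): L=3.1577, (cx,cy)=(0.6289,0.7775)
member 1 (0-2): L=3.9680, (cx,cy)=(1.0000,0.0000)
member 2 (1-2): L=3.1552, (cx,cy)=(0.6282,-0.7781)
member 3 (1-3): L=3.2884, (cx,cy)=(0.9999,-0.0158)
member 4 (2-3): L=2.7350, (cx,cy)=(0.4775,0.8786)
member 5 (2-4): L=3.4320, (cx,cy)=(1.0000,0.0000)
member 6 (3-4): L=3.2085, (cx,cy)=(0.6626,-0.7490)
solve A·x = −loads:
  F[0-1] = -2121.7448 N (compression)
  F[0-2] = +2344.9174 N (tension)
  F[1-2] = +10.3121 N (tension)
  F[1-3] = -1457.9474 N (compression)
  F[2-3] = -9.1320 N (compression)
  F[2-4] = +2355.7558 N (tension)
  F[3-4] = -3555.2088 N (compression)
  Rx@0 = -1010.4800 N
  Ry@0 = +1649.5689 N
  Ry@4 = +2662.6911 N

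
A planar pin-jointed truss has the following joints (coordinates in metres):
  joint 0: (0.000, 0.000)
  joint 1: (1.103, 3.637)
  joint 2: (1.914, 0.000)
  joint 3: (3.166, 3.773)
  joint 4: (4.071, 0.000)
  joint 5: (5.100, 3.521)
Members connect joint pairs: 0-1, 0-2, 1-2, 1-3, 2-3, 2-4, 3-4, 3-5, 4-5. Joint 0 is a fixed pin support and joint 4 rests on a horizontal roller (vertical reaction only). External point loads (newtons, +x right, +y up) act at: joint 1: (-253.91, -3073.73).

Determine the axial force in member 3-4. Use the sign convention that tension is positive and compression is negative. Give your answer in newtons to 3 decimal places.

N=6 nodes, M=9 members, R=3 reactions → 2N=12, M+R=12
member 0 (0-1): L=3.8006, (cx,cy)=(0.2902,0.9570)
member 1 (0-2): L=1.9140, (cx,cy)=(1.0000,0.0000)
member 2 (1-2): L=3.7263, (cx,cy)=(0.2176,-0.9760)
member 3 (1-3): L=2.0675, (cx,cy)=(0.9978,0.0658)
member 4 (2-3): L=3.9753, (cx,cy)=(0.3149,0.9491)
member 5 (2-4): L=2.1570, (cx,cy)=(1.0000,0.0000)
member 6 (3-4): L=3.8800, (cx,cy)=(0.2332,-0.9724)
member 7 (3-5): L=1.9503, (cx,cy)=(0.9916,-0.1292)
member 8 (4-5): L=3.6683, (cx,cy)=(0.2805,0.9599)
solve A·x = −loads:
  F[0-1] = -2578.7617 N (compression)
  F[0-2] = +494.4961 N (tension)
  F[1-2] = -644.7613 N (compression)
  F[1-3] = -354.9385 N (compression)
  F[2-3] = +663.0482 N (tension)
  F[2-4] = +145.3463 N (tension)
  F[3-4] = -623.1454 N (compression)
  F[3-5] = -0.0000 N (tension)
  F[4-5] = +0.0000 N (tension)
  Rx@0 = +253.9100 N
  Ry@0 = +2467.7724 N
  Ry@4 = +605.9576 N

-623.145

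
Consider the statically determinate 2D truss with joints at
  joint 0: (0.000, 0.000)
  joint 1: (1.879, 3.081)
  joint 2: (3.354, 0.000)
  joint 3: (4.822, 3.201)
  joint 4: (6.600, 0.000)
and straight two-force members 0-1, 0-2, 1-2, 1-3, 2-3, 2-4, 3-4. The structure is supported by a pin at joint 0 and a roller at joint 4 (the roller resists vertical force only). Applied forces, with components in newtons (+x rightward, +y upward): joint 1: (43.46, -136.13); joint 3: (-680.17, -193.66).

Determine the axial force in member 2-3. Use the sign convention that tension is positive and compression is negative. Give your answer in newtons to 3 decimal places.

N=5 nodes, M=7 members, R=3 reactions → 2N=10, M+R=10
member 0 (0-1): L=3.6088, (cx,cy)=(0.5207,0.8538)
member 1 (0-2): L=3.3540, (cx,cy)=(1.0000,0.0000)
member 2 (1-2): L=3.4159, (cx,cy)=(0.4318,-0.9020)
member 3 (1-3): L=2.9454, (cx,cy)=(0.9992,0.0407)
member 4 (2-3): L=3.5216, (cx,cy)=(0.4169,0.9090)
member 5 (2-4): L=3.2460, (cx,cy)=(1.0000,0.0000)
member 6 (3-4): L=3.6617, (cx,cy)=(0.4856,-0.8742)
solve A·x = −loads:
  F[0-1] = -537.7890 N (compression)
  F[0-2] = -356.6960 N (compression)
  F[1-2] = +336.9174 N (tension)
  F[1-3] = -469.3472 N (compression)
  F[2-3] = -334.3210 N (compression)
  F[2-4] = -71.8474 N (compression)
  F[3-4] = +147.9640 N (tension)
  Rx@0 = +636.7100 N
  Ry@0 = +459.1396 N
  Ry@4 = -129.3496 N

-334.321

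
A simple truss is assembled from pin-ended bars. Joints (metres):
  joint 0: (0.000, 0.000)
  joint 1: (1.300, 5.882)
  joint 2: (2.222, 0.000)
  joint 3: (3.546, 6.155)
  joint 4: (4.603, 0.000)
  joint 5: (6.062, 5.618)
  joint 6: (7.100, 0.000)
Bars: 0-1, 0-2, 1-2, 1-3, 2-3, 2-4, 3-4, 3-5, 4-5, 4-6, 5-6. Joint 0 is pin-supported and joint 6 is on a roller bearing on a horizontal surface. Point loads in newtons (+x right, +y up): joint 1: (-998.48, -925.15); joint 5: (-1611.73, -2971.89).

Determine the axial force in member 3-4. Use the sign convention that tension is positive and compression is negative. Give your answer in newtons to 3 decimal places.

N=7 nodes, M=11 members, R=3 reactions → 2N=14, M+R=14
member 0 (0-1): L=6.0239, (cx,cy)=(0.2158,0.9764)
member 1 (0-2): L=2.2220, (cx,cy)=(1.0000,0.0000)
member 2 (1-2): L=5.9538, (cx,cy)=(0.1549,-0.9879)
member 3 (1-3): L=2.2625, (cx,cy)=(0.9927,0.1207)
member 4 (2-3): L=6.2958, (cx,cy)=(0.2103,0.9776)
member 5 (2-4): L=2.3810, (cx,cy)=(1.0000,0.0000)
member 6 (3-4): L=6.2451, (cx,cy)=(0.1693,-0.9856)
member 7 (3-5): L=2.5727, (cx,cy)=(0.9780,-0.2087)
member 8 (4-5): L=5.8044, (cx,cy)=(0.2514,0.9679)
member 9 (4-6): L=2.4970, (cx,cy)=(1.0000,0.0000)
member 10 (5-6): L=5.7131, (cx,cy)=(0.1817,-0.9834)
solve A·x = −loads:
  F[0-1] = -3372.2007 N (compression)
  F[0-2] = -1882.4709 N (compression)
  F[1-2] = +2384.3804 N (tension)
  F[1-3] = -99.2256 N (compression)
  F[2-3] = -2409.5003 N (compression)
  F[2-4] = -1006.5134 N (compression)
  F[3-4] = +2629.6988 N (tension)
  F[3-5] = -1073.9565 N (compression)
  F[4-5] = -2677.7334 N (compression)
  F[4-6] = +111.6525 N (tension)
  F[5-6] = -614.5286 N (compression)
  Rx@0 = +2610.2100 N
  Ry@0 = +3292.7395 N
  Ry@6 = +604.3005 N

2629.699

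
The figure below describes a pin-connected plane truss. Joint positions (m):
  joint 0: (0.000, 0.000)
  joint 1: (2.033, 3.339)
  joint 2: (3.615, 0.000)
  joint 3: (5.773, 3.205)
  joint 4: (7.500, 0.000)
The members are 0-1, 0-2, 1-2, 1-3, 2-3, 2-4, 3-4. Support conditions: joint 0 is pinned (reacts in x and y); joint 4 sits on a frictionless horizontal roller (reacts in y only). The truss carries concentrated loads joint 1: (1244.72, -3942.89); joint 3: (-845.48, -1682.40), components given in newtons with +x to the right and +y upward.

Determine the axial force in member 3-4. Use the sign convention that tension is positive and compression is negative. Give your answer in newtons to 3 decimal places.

N=5 nodes, M=7 members, R=3 reactions → 2N=10, M+R=10
member 0 (0-1): L=3.9092, (cx,cy)=(0.5201,0.8541)
member 1 (0-2): L=3.6150, (cx,cy)=(1.0000,0.0000)
member 2 (1-2): L=3.6948, (cx,cy)=(0.4282,-0.9037)
member 3 (1-3): L=3.7424, (cx,cy)=(0.9994,-0.0358)
member 4 (2-3): L=3.8638, (cx,cy)=(0.5585,0.8295)
member 5 (2-4): L=3.8850, (cx,cy)=(1.0000,0.0000)
member 6 (3-4): L=3.6407, (cx,cy)=(0.4744,-0.8803)
solve A·x = −loads:
  F[0-1] = -3592.7101 N (compression)
  F[0-2] = +2267.6376 N (tension)
  F[1-2] = -858.5424 N (compression)
  F[1-3] = -2747.2791 N (compression)
  F[2-3] = +935.3472 N (tension)
  F[2-4] = +1377.6303 N (tension)
  F[3-4] = -2904.1759 N (compression)
  Rx@0 = -399.2400 N
  Ry@0 = +3068.6570 N
  Ry@4 = +2556.6330 N

-2904.176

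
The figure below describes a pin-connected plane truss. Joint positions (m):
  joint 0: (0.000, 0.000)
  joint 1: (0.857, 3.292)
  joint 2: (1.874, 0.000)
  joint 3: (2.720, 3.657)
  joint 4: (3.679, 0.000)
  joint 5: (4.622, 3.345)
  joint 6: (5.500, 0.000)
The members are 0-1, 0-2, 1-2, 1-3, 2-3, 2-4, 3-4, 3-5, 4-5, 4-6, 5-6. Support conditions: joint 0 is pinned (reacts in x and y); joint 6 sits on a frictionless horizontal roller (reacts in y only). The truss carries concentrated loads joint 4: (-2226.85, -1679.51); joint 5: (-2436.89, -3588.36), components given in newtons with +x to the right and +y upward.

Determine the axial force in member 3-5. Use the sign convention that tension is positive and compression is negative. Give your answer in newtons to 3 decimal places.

N=7 nodes, M=11 members, R=3 reactions → 2N=14, M+R=14
member 0 (0-1): L=3.4017, (cx,cy)=(0.2519,0.9677)
member 1 (0-2): L=1.8740, (cx,cy)=(1.0000,0.0000)
member 2 (1-2): L=3.4455, (cx,cy)=(0.2952,-0.9554)
member 3 (1-3): L=1.8984, (cx,cy)=(0.9813,0.1923)
member 4 (2-3): L=3.7536, (cx,cy)=(0.2254,0.9743)
member 5 (2-4): L=1.8050, (cx,cy)=(1.0000,0.0000)
member 6 (3-4): L=3.7807, (cx,cy)=(0.2537,-0.9673)
member 7 (3-5): L=1.9274, (cx,cy)=(0.9868,-0.1619)
member 8 (4-5): L=3.4754, (cx,cy)=(0.2713,0.9625)
member 9 (4-6): L=1.8210, (cx,cy)=(1.0000,0.0000)
member 10 (5-6): L=3.4583, (cx,cy)=(0.2539,-0.9672)
solve A·x = −loads:
  F[0-1] = -2697.9990 N (compression)
  F[0-2] = -3984.0298 N (compression)
  F[1-2] = +2445.3443 N (tension)
  F[1-3] = -1428.1389 N (compression)
  F[2-3] = -2398.0974 N (compression)
  F[2-4] = -2721.7512 N (compression)
  F[3-4] = +3164.7261 N (tension)
  F[3-5] = -2781.4364 N (compression)
  F[4-5] = -1435.5650 N (compression)
  F[4-6] = +697.3852 N (tension)
  F[5-6] = -2746.8955 N (compression)
  Rx@0 = +4663.7400 N
  Ry@0 = +2610.9754 N
  Ry@6 = +2656.8946 N

-2781.436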